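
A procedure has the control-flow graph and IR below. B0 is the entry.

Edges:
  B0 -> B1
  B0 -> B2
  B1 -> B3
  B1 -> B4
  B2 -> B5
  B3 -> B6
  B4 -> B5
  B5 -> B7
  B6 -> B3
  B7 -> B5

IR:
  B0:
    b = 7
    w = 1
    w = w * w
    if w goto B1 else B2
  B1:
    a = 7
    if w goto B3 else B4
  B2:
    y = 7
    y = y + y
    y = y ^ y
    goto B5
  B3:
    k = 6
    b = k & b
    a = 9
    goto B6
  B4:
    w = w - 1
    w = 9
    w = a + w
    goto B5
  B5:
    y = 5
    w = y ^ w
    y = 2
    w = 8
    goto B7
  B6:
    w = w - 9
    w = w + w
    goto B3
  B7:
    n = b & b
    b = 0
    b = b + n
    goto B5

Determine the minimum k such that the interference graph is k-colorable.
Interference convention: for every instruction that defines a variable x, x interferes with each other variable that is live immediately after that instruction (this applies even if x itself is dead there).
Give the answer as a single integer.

Per-block:
  B0 def {b,w} use ∅
  B1 def {a} use {w}
  B2 def {y} use ∅
  B3 def {a,b,k} use {b}
  B4 def {w} use {a,w}
  B5 def {w,y} use {w}
  B6 def {w} use {w}
  B7 def {b,n} use {b}

Live sets:
  live B0: ∅→{b,w}
  live B1: {b,w}→{a,b,w}
  live B2: {b,w}→{b,w}
  live B3: {b,w}→{b,w}
  live B4: {a,b,w}→{b,w}
  live B5: {b,w}→{b,w}
  live B6: {b,w}→{b,w}
  live B7: {b,w}→{b,w}

Conflict graph:
  a: {b,w}
  b: {a,k,n,w,y}
  k: {b,w}
  n: {b,w}
  w: {a,b,k,n,y}
  y: {b,w}

Registers:
  lower bound: {a,b,w} mutually conflict ⇒ χ ≥ 3
  3-colouring: c0={b}  c1={w}  c2={a,k,n,y}
  χ = 3

Answer: 3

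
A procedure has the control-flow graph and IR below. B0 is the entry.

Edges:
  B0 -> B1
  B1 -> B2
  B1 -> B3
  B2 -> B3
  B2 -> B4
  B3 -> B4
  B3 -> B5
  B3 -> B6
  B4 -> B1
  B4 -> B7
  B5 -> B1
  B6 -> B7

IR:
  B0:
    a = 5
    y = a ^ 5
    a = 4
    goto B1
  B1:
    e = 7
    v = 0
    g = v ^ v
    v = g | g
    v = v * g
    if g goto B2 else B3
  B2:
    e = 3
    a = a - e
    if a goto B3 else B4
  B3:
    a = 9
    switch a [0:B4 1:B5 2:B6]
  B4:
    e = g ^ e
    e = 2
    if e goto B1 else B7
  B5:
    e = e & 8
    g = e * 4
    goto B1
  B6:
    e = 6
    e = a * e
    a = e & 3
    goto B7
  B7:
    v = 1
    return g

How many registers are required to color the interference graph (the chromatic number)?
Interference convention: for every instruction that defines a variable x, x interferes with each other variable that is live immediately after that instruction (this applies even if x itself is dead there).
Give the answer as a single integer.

def/use:
  B0 def {a,y} use ∅
  B1 def {e,g,v} use ∅
  B2 def {a,e} use {a}
  B3 def {a} use ∅
  B4 def {e} use {e,g}
  B5 def {e,g} use {e}
  B6 def {a,e} use {a}
  B7 def {v} use {g}

Backward fixpoint:
  live B0: ∅→{a}
  live B1: {a}→{a,e,g}
  live B2: {a,g}→{a,e,g}
  live B3: {e,g}→{a,e,g}
  live B4: {a,e,g}→{a,g}
  live B5: {a,e}→{a}
  live B6: {a,g}→{g}
  live B7: {g}→∅

Conflict graph:
  a: {e,g,v}
  e: {a,g,v}
  g: {a,e,v}
  v: {a,e,g}
  y: ∅

Chromatic number:
  clique {a,e,g,v} ⇒ need ≥ 4
  4-colouring: c0={a,y}  c1={e}  c2={g}  c3={v}
  χ = 4

Answer: 4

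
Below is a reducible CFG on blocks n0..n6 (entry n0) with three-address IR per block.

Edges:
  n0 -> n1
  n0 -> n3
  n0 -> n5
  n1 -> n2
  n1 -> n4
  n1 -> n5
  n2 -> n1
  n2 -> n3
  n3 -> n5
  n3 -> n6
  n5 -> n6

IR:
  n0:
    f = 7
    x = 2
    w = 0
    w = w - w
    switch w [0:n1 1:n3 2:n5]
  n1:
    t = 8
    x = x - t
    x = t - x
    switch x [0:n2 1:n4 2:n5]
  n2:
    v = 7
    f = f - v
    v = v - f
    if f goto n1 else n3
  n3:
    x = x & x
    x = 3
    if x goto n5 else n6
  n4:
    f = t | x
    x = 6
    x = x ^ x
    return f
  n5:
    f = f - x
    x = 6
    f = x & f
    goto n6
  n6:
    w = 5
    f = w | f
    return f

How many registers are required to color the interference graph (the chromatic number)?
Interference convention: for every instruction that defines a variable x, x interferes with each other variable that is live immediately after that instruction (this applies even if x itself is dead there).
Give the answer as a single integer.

Per-block:
  n0: def={f,w,x} ue=∅
  n1: def={t,x} ue={x}
  n2: def={f,v} ue={f}
  n3: def={x} ue={x}
  n4: def={f,x} ue={t,x}
  n5: def={f,x} ue={f,x}
  n6: def={f,w} ue={f}

Liveness:
  n0: in=∅ out={f,x}
  n1: in={f,x} out={f,t,x}
  n2: in={f,x} out={f,x}
  n3: in={f,x} out={f,x}
  n4: in={t,x} out=∅
  n5: in={f,x} out={f}
  n6: in={f} out=∅

Interfere edges:
  f↔{t,v,w,x}
  t↔{f,x}
  v↔{f,x}
  w↔{f,x}
  x↔{f,t,v,w}

Registers:
  {f,t,x} pairwise interfere (3-clique) ⇒ χ ≥ 3
  3-colouring: c0={f}  c1={x}  c2={t,v,w}
  χ = 3

Answer: 3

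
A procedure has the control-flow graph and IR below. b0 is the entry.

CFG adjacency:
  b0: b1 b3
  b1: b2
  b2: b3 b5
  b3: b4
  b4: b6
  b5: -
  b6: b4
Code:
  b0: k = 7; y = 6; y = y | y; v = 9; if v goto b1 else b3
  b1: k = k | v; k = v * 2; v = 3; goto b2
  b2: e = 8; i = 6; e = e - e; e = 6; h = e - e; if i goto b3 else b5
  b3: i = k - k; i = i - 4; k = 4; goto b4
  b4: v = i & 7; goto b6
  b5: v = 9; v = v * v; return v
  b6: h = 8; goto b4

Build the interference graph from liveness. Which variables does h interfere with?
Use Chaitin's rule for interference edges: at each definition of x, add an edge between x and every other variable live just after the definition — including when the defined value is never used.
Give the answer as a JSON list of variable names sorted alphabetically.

Per-block:
  b0: {k,v,y} / ∅
  b1: {k,v} / {k,v}
  b2: {e,h,i} / ∅
  b3: {i,k} / {k}
  b4: {v} / {i}
  b5: {v} / ∅
  b6: {h} / ∅

Backward fixpoint:
  b0: in=∅ out={k,v}
  b1: in={k,v} out={k}
  b2: in={k} out={k}
  b3: in={k} out={i}
  b4: in={i} out={i}
  b5: in=∅ out=∅
  b6: in={i} out={i}

Conflict graph:
  e↔{i,k}
  h↔{i,k}
  i↔{e,h,k,v}
  k↔{e,h,i,v,y}
  v↔{i,k}
  y↔{k}

N(h) = ["i", "k"]

Answer: ["i", "k"]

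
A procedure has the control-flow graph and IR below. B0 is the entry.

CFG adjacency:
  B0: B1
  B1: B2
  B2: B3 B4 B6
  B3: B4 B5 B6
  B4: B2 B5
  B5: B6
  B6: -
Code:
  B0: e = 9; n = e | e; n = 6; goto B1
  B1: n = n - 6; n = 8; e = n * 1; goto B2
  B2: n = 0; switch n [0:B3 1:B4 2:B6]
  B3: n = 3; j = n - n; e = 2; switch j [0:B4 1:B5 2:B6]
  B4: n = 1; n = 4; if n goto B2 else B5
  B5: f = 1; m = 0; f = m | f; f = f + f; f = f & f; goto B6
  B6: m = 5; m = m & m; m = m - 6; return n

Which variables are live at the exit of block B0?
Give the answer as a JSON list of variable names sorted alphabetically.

Answer: ["n"]

Working:
Block summaries:
  B0 def {e,n} use ∅
  B1 def {e,n} use {n}
  B2 def {n} use ∅
  B3 def {e,j,n} use ∅
  B4 def {n} use ∅
  B5 def {f,m} use ∅
  B6 def {m} use {n}

Live sets:
  B0 li=∅ lo={n}
  B1 li={n} lo=∅
  B2 li=∅ lo={n}
  B3 li=∅ lo={n}
  B4 li=∅ lo={n}
  B5 li={n} lo={n}
  B6 li={n} lo=∅

live-out(B0) = ["n"]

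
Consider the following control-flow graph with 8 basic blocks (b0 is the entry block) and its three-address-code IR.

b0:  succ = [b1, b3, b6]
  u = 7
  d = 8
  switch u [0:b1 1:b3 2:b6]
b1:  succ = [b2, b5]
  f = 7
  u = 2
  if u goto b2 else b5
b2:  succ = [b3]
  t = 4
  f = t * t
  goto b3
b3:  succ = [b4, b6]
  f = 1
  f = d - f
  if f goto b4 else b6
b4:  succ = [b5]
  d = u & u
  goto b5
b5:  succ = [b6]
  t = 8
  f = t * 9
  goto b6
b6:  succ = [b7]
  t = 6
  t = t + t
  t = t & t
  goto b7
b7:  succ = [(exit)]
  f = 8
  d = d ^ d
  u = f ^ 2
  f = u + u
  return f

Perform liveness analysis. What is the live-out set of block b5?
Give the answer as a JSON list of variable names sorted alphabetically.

Per-block:
  b0: {d,u} / ∅
  b1: {f,u} / ∅
  b2: {f,t} / ∅
  b3: {f} / {d}
  b4: {d} / {u}
  b5: {f,t} / ∅
  b6: {t} / ∅
  b7: {d,f,u} / {d}

Backward fixpoint:
  b0 li=∅ lo={d,u}
  b1 li={d} lo={d,u}
  b2 li={d,u} lo={d,u}
  b3 li={d,u} lo={d,u}
  b4 li={u} lo={d}
  b5 li={d} lo={d}
  b6 li={d} lo={d}
  b7 li={d} lo=∅

live-out(b5) = ["d"]

Answer: ["d"]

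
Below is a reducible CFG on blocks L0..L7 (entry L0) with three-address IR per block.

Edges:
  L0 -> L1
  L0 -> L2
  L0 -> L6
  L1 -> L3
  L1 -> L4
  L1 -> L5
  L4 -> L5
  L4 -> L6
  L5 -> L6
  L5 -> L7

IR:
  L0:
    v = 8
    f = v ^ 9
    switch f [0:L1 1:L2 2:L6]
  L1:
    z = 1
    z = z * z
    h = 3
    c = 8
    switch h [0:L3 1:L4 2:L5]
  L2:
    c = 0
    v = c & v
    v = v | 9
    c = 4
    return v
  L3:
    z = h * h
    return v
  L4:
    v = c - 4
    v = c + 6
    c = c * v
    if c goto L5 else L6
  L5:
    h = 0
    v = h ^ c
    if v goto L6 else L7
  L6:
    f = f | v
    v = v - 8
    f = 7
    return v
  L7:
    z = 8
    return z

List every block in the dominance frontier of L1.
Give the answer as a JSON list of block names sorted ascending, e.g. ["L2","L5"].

idom tree: L1←L0 L2←L0 L3←L1 L4←L1 L5←L1 L6←L0 L7←L5
Dom∩ at merges:
  L5: preds {L1,L4}: {L0,L1} ∩ {L0,L1,L4} = {L0,L1}; idom=L1
  L6: preds {L0,L4,L5}: {L0} ∩ {L0,L1,L4} ∩ {L0,L1,L5} = {L0}; idom=L0

DF walk-up:
  join L5 pred L1: · stop@L1
  join L5 pred L4: L4 stop@L1
  join L6 pred L0: · stop@L0
  join L6 pred L4: L4→L1 stop@L0
  join L6 pred L5: L5→L1 stop@L0
  DF(L0)=∅
  DF(L1)={L6}
  DF(L2)=∅
  DF(L3)=∅
  DF(L4)={L5,L6}
  DF(L5)={L6}
  DF(L6)=∅
  DF(L7)=∅

DF(L1) = ["L6"]

Answer: ["L6"]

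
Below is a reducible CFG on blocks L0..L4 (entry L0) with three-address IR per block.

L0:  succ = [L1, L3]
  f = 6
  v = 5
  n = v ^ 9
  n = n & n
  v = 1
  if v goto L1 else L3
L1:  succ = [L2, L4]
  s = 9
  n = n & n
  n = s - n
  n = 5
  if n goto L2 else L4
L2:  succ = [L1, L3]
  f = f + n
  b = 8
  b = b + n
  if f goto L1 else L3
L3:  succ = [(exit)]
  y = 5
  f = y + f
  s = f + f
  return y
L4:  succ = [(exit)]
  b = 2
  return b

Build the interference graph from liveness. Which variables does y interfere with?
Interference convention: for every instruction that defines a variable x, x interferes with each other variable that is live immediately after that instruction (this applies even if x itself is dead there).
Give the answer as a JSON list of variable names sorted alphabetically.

Answer: ["f", "s"]

Analysis:
def/use:
  L0: def={f,n,v} ue=∅
  L1: def={n,s} ue={n}
  L2: def={b,f} ue={f,n}
  L3: def={f,s,y} ue={f}
  L4: def={b} ue=∅

Liveness:
  live L0: ∅→{f,n}
  live L1: {f,n}→{f,n}
  live L2: {f,n}→{f,n}
  live L3: {f}→∅
  live L4: ∅→∅

Conflict graph:
  b: {f,n}
  f: {b,n,s,v,y}
  n: {b,f,s,v}
  s: {f,n,y}
  v: {f,n}
  y: {f,s}

N(y) = ["f", "s"]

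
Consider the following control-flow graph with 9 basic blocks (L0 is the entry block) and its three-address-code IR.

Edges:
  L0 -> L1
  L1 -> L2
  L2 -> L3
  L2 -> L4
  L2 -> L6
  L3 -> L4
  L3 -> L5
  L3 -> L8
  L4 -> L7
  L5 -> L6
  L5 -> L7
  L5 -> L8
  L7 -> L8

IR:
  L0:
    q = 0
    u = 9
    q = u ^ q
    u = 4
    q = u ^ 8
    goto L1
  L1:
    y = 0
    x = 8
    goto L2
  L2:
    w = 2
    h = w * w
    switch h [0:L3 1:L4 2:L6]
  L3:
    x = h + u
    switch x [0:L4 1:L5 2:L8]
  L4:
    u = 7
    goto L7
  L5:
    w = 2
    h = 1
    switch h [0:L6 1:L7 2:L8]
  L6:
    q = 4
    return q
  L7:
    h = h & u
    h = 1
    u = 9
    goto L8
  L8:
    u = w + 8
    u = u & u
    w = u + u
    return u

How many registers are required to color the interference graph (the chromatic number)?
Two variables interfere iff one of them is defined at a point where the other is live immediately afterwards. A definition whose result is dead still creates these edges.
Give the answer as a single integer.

Per-block:
  L0 def {q,u} use ∅
  L1 def {x,y} use ∅
  L2 def {h,w} use ∅
  L3 def {x} use {h,u}
  L4 def {u} use ∅
  L5 def {h,w} use ∅
  L6 def {q} use ∅
  L7 def {h,u} use {h,u}
  L8 def {u,w} use {w}

Live sets:
  L0 li=∅ lo={u}
  L1 li={u} lo={u}
  L2 li={u} lo={h,u,w}
  L3 li={h,u,w} lo={h,u,w}
  L4 li={h,w} lo={h,u,w}
  L5 li={u} lo={h,u,w}
  L6 li=∅ lo=∅
  L7 li={h,u,w} lo={w}
  L8 li={w} lo=∅

Interfere edges:
  h — {u,w,x}
  q — {u}
  u — {h,q,w,x,y}
  w — {h,u,x}
  x — {h,u,w}
  y — {u}

Chromatic number:
  lower bound: {h,u,w,x} mutually conflict ⇒ χ ≥ 4
  4-colouring: c0={u}  c1={h,q,y}  c2={w}  c3={x}
  χ = 4

Answer: 4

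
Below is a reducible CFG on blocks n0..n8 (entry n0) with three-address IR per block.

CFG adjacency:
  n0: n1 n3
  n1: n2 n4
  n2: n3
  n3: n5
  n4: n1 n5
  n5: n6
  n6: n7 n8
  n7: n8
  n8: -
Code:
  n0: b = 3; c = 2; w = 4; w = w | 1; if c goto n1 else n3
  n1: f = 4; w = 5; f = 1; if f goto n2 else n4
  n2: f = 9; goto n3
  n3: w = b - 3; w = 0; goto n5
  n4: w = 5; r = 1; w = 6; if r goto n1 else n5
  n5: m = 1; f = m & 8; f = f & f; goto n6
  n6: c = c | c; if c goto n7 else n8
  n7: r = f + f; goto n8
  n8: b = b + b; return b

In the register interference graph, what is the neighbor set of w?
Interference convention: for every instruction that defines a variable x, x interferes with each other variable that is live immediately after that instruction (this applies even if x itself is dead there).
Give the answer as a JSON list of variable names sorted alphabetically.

Per-block:
  n0: {b,c,w} / ∅
  n1: {f,w} / ∅
  n2: {f} / ∅
  n3: {w} / {b}
  n4: {r,w} / ∅
  n5: {f,m} / ∅
  n6: {c} / {c}
  n7: {r} / {f}
  n8: {b} / {b}

Live sets:
  live n0: ∅→{b,c}
  live n1: {b,c}→{b,c}
  live n2: {b,c}→{b,c}
  live n3: {b,c}→{b,c}
  live n4: {b,c}→{b,c}
  live n5: {b,c}→{b,c,f}
  live n6: {b,c,f}→{b,f}
  live n7: {b,f}→{b}
  live n8: {b}→∅

Interfere edges:
  b: {c,f,m,r,w}
  c: {b,f,m,r,w}
  f: {b,c}
  m: {b,c}
  r: {b,c,w}
  w: {b,c,r}

N(w) = ["b", "c", "r"]

Answer: ["b", "c", "r"]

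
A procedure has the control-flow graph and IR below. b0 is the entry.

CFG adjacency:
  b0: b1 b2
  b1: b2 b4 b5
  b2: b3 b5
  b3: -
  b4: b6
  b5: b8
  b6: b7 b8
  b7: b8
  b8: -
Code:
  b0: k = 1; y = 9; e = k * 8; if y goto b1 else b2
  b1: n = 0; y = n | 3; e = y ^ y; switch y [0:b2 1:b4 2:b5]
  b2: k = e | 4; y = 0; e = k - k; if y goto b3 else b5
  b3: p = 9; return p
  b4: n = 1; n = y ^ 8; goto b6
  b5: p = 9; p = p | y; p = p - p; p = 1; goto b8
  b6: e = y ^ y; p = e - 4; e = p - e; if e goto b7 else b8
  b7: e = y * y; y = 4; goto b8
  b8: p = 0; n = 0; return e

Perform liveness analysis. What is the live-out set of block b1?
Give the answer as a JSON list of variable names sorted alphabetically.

def/use:
  b0: def={e,k,y} ue=∅
  b1: def={e,n,y} ue=∅
  b2: def={e,k,y} ue={e}
  b3: def={p} ue=∅
  b4: def={n} ue={y}
  b5: def={p} ue={y}
  b6: def={e,p} ue={y}
  b7: def={e,y} ue={y}
  b8: def={n,p} ue={e}

Liveness:
  b0 li=∅ lo={e}
  b1 li=∅ lo={e,y}
  b2 li={e} lo={e,y}
  b3 li=∅ lo=∅
  b4 li={y} lo={y}
  b5 li={e,y} lo={e}
  b6 li={y} lo={e,y}
  b7 li={y} lo={e}
  b8 li={e} lo=∅

live-out(b1) = ["e", "y"]

Answer: ["e", "y"]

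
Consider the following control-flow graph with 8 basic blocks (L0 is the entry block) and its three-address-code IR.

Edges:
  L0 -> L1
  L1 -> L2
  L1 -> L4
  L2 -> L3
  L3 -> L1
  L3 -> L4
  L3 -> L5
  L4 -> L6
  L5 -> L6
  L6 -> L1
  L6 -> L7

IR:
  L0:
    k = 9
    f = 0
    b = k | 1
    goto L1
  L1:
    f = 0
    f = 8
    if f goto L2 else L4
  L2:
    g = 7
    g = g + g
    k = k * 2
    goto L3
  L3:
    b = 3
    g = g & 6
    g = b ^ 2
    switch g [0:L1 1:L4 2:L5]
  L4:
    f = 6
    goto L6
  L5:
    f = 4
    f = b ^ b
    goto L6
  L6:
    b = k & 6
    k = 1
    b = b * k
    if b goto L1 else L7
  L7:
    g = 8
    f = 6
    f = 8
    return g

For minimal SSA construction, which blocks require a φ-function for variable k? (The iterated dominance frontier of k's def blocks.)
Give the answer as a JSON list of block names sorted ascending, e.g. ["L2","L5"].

Answer: ["L1", "L4", "L6"]

Derivation:
idom tree: L1←L0 L2←L1 L3←L2 L4←L1 L5←L3 L6←L1 L7←L6
Dom at joins:
  L1: preds {L0,L3,L6}: {L0} ∩ {L0,L1,L2,L3} ∩ {L0,L1,L6} = {L0}; idom=L0
  L4: preds {L1,L3}: {L0,L1} ∩ {L0,L1,L2,L3} = {L0,L1}; idom=L1
  L6: preds {L4,L5}: {L0,L1,L4} ∩ {L0,L1,L2,L3,L5} = {L0,L1}; idom=L1

DF walk-up:
  join L1 pred L0: · stop@L0
  join L1 pred L3: L3→L2→L1 stop@L0
  join L1 pred L6: L6→L1 stop@L0
  join L4 pred L1: · stop@L1
  join L4 pred L3: L3→L2 stop@L1
  join L6 pred L4: L4 stop@L1
  join L6 pred L5: L5→L3→L2 stop@L1
  DF(L0)=∅
  DF(L1)={L1}
  DF(L2)={L1,L4,L6}
  DF(L3)={L1,L4,L6}
  DF(L4)={L6}
  DF(L5)={L6}
  DF(L6)={L1}
  DF(L7)=∅

φ for k: defs {L0,L2,L6}
  DF⁺ = {L1,L4,L6}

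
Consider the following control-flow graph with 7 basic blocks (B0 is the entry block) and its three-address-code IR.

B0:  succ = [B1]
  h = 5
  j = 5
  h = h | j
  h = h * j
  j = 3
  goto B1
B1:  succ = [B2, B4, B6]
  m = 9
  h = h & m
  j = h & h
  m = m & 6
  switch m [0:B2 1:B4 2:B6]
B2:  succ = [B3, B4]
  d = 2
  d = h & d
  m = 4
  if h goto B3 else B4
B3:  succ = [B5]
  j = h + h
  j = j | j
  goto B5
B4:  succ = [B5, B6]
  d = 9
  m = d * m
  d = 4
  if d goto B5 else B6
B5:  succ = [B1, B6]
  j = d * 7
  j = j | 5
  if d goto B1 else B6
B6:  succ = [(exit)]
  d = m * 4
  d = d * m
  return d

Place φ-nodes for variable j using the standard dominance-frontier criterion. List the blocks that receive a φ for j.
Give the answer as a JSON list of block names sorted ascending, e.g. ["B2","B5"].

idom tree: B1←B0 B2←B1 B3←B2 B4←B1 B5←B1 B6←B1
Dom∩ at merges:
  B1: preds {B0,B5}: {B0} ∩ {B0,B1,B5} = {B0}; idom=B0
  B4: preds {B1,B2}: {B0,B1} ∩ {B0,B1,B2} = {B0,B1}; idom=B1
  B5: preds {B3,B4}: {B0,B1,B2,B3} ∩ {B0,B1,B4} = {B0,B1}; idom=B1
  B6: preds {B1,B4,B5}: {B0,B1} ∩ {B0,B1,B4} ∩ {B0,B1,B5} = {B0,B1}; idom=B1

Frontier:
  B1←B0: walk · to B0
  B1←B5: walk B5→B1 to B0
  B4←B1: walk · to B1
  B4←B2: walk B2 to B1
  B5←B3: walk B3→B2 to B1
  B5←B4: walk B4 to B1
  B6←B1: walk · to B1
  B6←B4: walk B4 to B1
  B6←B5: walk B5 to B1
  B0: DF=∅
  B1: DF={B1}
  B2: DF={B4,B5}
  B3: DF={B5}
  B4: DF={B5,B6}
  B5: DF={B1,B6}
  B6: DF=∅

φ for j: defs {B0,B1,B3,B5}
  DF⁺ = {B1,B5,B6}

Answer: ["B1", "B5", "B6"]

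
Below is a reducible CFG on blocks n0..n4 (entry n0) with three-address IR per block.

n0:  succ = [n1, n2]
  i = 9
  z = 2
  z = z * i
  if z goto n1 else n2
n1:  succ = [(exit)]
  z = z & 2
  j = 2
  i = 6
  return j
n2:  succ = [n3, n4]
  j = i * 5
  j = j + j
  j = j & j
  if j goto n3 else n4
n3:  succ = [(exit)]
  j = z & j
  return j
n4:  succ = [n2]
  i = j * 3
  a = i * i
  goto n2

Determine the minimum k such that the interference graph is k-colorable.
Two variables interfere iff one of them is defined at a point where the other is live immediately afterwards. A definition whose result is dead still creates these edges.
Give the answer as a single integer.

Answer: 3

Working:
Per-block:
  n0: def={i,z} ue=∅
  n1: def={i,j,z} ue={z}
  n2: def={j} ue={i}
  n3: def={j} ue={j,z}
  n4: def={a,i} ue={j}

Backward fixpoint:
  n0: in=∅ out={i,z}
  n1: in={z} out=∅
  n2: in={i,z} out={j,z}
  n3: in={j,z} out=∅
  n4: in={j,z} out={i,z}

Conflict graph:
  a↔{i,z}
  i↔{a,j,z}
  j↔{i,z}
  z↔{a,i,j}

Chromatic number:
  {a,i,z} pairwise interfere (3-clique) ⇒ χ ≥ 3
  assign a→r2 i→r0 j→r2 z→r1 — no edge inside a register ⇒ χ ≤ 3
  χ = 3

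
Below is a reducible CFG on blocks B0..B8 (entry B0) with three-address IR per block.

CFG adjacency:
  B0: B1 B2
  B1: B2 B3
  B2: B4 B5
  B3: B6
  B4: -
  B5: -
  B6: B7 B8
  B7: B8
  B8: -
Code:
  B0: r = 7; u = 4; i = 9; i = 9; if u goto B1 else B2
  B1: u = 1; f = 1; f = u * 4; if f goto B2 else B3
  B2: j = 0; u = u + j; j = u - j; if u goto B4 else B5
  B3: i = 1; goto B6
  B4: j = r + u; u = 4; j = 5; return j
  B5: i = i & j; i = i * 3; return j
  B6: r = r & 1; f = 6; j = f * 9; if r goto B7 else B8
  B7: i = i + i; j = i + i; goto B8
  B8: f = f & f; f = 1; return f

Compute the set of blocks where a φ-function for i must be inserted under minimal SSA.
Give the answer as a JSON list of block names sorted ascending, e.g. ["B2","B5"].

idom tree: B1←B0 B2←B0 B3←B1 B4←B2 B5←B2 B6←B3 B7←B6 B8←B6
Dom∩ at merges:
  B2: preds {B0,B1}: {B0} ∩ {B0,B1} = {B0}; idom=B0
  B8: preds {B6,B7}: {B0,B1,B3,B6} ∩ {B0,B1,B3,B6,B7} = {B0,B1,B3,B6}; idom=B6

DF walk-up:
  join B2 pred B0: · stop@B0
  join B2 pred B1: B1 stop@B0
  join B8 pred B6: · stop@B6
  join B8 pred B7: B7 stop@B6
  B0: DF=∅
  B1: DF={B2}
  B2: DF=∅
  B3: DF=∅
  B4: DF=∅
  B5: DF=∅
  B6: DF=∅
  B7: DF={B8}
  B8: DF=∅

φ for i: defs {B0,B3,B5,B7}
  DF⁺ = {B8}

Answer: ["B8"]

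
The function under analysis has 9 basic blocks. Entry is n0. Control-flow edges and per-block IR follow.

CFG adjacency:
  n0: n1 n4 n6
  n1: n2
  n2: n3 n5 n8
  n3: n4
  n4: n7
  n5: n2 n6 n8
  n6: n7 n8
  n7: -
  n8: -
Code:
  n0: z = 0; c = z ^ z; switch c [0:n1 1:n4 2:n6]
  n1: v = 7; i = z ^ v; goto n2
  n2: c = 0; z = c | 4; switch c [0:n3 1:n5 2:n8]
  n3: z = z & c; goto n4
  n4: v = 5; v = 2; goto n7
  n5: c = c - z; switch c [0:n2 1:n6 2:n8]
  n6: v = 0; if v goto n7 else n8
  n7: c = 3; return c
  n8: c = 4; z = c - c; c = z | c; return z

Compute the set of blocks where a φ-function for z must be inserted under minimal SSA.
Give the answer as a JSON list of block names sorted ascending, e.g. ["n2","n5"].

Answer: ["n2", "n4", "n6", "n7", "n8"]

Working:
idom tree: n1←n0 n2←n1 n3←n2 n4←n0 n5←n2 n6←n0 n7←n0 n8←n0
Join-block Dom:
  n2: preds {n1,n5}: {n0,n1} ∩ {n0,n1,n2,n5} = {n0,n1}; idom=n1
  n4: preds {n0,n3}: {n0} ∩ {n0,n1,n2,n3} = {n0}; idom=n0
  n6: preds {n0,n5}: {n0} ∩ {n0,n1,n2,n5} = {n0}; idom=n0
  n7: preds {n4,n6}: {n0,n4} ∩ {n0,n6} = {n0}; idom=n0
  n8: preds {n2,n5,n6}: {n0,n1,n2} ∩ {n0,n1,n2,n5} ∩ {n0,n6} = {n0}; idom=n0

DF derivation:
  n2←n1: walk · to n1
  n2←n5: walk n5→n2 to n1
  n4←n0: walk · to n0
  n4←n3: walk n3→n2→n1 to n0
  n6←n0: walk · to n0
  n6←n5: walk n5→n2→n1 to n0
  n7←n4: walk n4 to n0
  n7←n6: walk n6 to n0
  n8←n2: walk n2→n1 to n0
  n8←n5: walk n5→n2→n1 to n0
  n8←n6: walk n6 to n0
  DF(n0)=∅
  DF(n1)={n4,n6,n8}
  DF(n2)={n2,n4,n6,n8}
  DF(n3)={n4}
  DF(n4)={n7}
  DF(n5)={n2,n6,n8}
  DF(n6)={n7,n8}
  DF(n7)=∅
  DF(n8)=∅

φ for z: defs {n0,n2,n3,n8}
  DF⁺ = {n2,n4,n6,n7,n8}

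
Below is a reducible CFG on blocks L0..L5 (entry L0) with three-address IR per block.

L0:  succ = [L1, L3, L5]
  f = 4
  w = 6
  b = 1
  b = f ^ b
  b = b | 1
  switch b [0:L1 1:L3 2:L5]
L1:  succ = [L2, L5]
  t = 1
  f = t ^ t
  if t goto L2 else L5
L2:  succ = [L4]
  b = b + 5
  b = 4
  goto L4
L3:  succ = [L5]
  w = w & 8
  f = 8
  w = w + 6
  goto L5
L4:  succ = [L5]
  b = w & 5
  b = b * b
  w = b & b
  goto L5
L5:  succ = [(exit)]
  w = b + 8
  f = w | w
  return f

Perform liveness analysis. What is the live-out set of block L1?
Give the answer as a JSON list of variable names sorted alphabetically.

Block summaries:
  L0: def={b,f,w} ue=∅
  L1: def={f,t} ue=∅
  L2: def={b} ue={b}
  L3: def={f,w} ue={w}
  L4: def={b,w} ue={w}
  L5: def={f,w} ue={b}

Liveness:
  L0 li=∅ lo={b,w}
  L1 li={b,w} lo={b,w}
  L2 li={b,w} lo={w}
  L3 li={b,w} lo={b}
  L4 li={w} lo={b}
  L5 li={b} lo=∅

live-out(L1) = ["b", "w"]

Answer: ["b", "w"]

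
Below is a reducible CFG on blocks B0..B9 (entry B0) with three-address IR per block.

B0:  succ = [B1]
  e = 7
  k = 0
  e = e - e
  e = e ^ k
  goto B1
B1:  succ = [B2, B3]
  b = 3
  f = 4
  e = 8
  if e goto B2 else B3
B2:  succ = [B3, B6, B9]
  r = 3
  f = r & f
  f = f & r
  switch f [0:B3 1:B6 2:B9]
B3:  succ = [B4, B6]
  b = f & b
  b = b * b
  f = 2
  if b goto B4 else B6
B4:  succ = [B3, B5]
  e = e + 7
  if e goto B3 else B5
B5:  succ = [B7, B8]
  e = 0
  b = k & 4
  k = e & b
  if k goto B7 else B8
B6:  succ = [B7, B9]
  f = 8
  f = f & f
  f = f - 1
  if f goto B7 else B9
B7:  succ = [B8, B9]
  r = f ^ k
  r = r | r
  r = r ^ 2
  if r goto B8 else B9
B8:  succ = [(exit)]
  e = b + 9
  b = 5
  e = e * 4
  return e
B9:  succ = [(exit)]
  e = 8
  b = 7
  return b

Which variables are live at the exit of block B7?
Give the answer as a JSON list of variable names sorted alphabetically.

def/use:
  B0: {e,k} / ∅
  B1: {b,e,f} / ∅
  B2: {f,r} / {f}
  B3: {b,f} / {b,f}
  B4: {e} / {e}
  B5: {b,e,k} / {k}
  B6: {f} / ∅
  B7: {r} / {f,k}
  B8: {b,e} / {b}
  B9: {b,e} / ∅

Live sets:
  live B0: ∅→{k}
  live B1: {k}→{b,e,f,k}
  live B2: {b,e,f,k}→{b,e,f,k}
  live B3: {b,e,f,k}→{b,e,f,k}
  live B4: {b,e,f,k}→{b,e,f,k}
  live B5: {f,k}→{b,f,k}
  live B6: {b,k}→{b,f,k}
  live B7: {b,f,k}→{b}
  live B8: {b}→∅
  live B9: ∅→∅

live-out(B7) = ["b"]

Answer: ["b"]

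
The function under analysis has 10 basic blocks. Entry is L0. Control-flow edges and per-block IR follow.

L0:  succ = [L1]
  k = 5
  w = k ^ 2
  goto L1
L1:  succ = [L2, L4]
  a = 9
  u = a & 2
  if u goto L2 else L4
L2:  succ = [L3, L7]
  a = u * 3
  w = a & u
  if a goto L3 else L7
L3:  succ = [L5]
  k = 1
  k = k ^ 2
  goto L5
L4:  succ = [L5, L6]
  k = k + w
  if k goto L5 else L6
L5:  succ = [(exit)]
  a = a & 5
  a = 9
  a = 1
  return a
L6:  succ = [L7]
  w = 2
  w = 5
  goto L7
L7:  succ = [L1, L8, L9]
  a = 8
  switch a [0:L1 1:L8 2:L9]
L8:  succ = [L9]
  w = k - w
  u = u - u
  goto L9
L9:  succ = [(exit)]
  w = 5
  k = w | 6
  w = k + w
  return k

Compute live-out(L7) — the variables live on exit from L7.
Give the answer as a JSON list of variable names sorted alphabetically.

Answer: ["k", "u", "w"]

Analysis:
Per-block:
  L0: {k,w} / ∅
  L1: {a,u} / ∅
  L2: {a,w} / {u}
  L3: {k} / ∅
  L4: {k} / {k,w}
  L5: {a} / {a}
  L6: {w} / ∅
  L7: {a} / ∅
  L8: {u,w} / {k,u,w}
  L9: {k,w} / ∅

Live sets:
  L0 li=∅ lo={k,w}
  L1 li={k,w} lo={a,k,u,w}
  L2 li={k,u} lo={a,k,u,w}
  L3 li={a} lo={a}
  L4 li={a,k,u,w} lo={a,k,u}
  L5 li={a} lo=∅
  L6 li={k,u} lo={k,u,w}
  L7 li={k,u,w} lo={k,u,w}
  L8 li={k,u,w} lo=∅
  L9 li=∅ lo=∅

live-out(L7) = ["k", "u", "w"]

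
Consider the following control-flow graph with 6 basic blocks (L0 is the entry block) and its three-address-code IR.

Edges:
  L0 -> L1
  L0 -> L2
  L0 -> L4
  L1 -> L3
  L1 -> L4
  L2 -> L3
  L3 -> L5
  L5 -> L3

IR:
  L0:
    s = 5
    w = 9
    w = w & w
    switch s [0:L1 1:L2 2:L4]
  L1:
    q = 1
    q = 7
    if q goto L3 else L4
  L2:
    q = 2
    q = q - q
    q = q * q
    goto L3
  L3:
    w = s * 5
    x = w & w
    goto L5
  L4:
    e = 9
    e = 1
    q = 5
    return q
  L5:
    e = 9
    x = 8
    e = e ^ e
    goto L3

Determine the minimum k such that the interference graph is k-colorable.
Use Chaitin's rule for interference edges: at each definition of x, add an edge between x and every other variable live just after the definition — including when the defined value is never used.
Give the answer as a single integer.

Per-block:
  L0: {s,w} / ∅
  L1: {q} / ∅
  L2: {q} / ∅
  L3: {w,x} / {s}
  L4: {e,q} / ∅
  L5: {e,x} / ∅

Backward fixpoint:
  live L0: ∅→{s}
  live L1: {s}→{s}
  live L2: {s}→{s}
  live L3: {s}→{s}
  live L4: ∅→∅
  live L5: {s}→{s}

Conflict graph:
  e↔{s,x}
  q↔{s}
  s↔{e,q,w,x}
  w↔{s}
  x↔{e,s}

Chromatic number:
  {e,s,x} pairwise interfere (3-clique) ⇒ χ ≥ 3
  assign e→R1 q→R1 s→R0 w→R1 x→R2 — no edge inside a register ⇒ χ ≤ 3
  χ = 3

Answer: 3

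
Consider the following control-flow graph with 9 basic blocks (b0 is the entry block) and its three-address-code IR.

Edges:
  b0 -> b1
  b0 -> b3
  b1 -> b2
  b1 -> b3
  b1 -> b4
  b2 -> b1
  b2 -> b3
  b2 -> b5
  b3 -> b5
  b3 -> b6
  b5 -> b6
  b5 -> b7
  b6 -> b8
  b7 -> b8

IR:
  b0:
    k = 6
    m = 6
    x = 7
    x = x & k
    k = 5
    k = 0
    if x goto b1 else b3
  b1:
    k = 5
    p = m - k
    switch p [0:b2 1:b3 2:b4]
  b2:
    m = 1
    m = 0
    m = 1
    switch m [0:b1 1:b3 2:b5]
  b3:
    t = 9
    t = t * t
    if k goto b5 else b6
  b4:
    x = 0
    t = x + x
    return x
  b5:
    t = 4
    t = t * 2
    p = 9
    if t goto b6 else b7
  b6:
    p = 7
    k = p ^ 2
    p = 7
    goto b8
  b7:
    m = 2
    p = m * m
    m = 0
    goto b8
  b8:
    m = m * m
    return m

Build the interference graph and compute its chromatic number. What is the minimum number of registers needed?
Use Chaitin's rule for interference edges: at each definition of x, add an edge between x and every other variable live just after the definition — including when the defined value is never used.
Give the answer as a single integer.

Per-block:
  b0 def {k,m,x} use ∅
  b1 def {k,p} use {m}
  b2 def {m} use ∅
  b3 def {t} use {k}
  b4 def {t,x} use ∅
  b5 def {p,t} use ∅
  b6 def {k,p} use ∅
  b7 def {m,p} use ∅
  b8 def {m} use {m}

Live sets:
  b0: in=∅ out={k,m}
  b1: in={m} out={k,m}
  b2: in={k} out={k,m}
  b3: in={k,m} out={m}
  b4: in=∅ out=∅
  b5: in={m} out={m}
  b6: in={m} out={m}
  b7: in=∅ out={m}
  b8: in={m} out=∅

Interfere edges:
  k↔{m,p,t,x}
  m↔{k,p,t,x}
  p↔{k,m,t}
  t↔{k,m,p,x}
  x↔{k,m,t}

Registers:
  clique {k,m,p,t} ⇒ need ≥ 4
  4-colouring: r0={k}  r1={m}  r2={t}  r3={p,x}
  χ = 4

Answer: 4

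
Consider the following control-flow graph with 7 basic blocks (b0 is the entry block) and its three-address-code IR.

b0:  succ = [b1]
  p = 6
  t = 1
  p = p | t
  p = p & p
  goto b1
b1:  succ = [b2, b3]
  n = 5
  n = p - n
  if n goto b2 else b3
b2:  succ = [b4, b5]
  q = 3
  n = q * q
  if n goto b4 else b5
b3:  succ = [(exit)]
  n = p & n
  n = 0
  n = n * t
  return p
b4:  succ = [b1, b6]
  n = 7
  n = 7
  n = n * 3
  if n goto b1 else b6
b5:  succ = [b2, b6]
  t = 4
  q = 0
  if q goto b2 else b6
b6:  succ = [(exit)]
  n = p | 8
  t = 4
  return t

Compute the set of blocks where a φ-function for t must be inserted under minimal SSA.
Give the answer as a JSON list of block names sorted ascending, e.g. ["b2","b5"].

idom tree: b1←b0 b2←b1 b3←b1 b4←b2 b5←b2 b6←b2
Dom∩ at merges:
  b1: preds {b0,b4}: {b0} ∩ {b0,b1,b2,b4} = {b0}; idom=b0
  b2: preds {b1,b5}: {b0,b1} ∩ {b0,b1,b2,b5} = {b0,b1}; idom=b1
  b6: preds {b4,b5}: {b0,b1,b2,b4} ∩ {b0,b1,b2,b5} = {b0,b1,b2}; idom=b2

DF walk-up:
  b1←b0: walk · to b0
  b1←b4: walk b4→b2→b1 to b0
  b2←b1: walk · to b1
  b2←b5: walk b5→b2 to b1
  b6←b4: walk b4 to b2
  b6←b5: walk b5 to b2
  b0: DF=∅
  b1: DF={b1}
  b2: DF={b1,b2}
  b3: DF=∅
  b4: DF={b1,b6}
  b5: DF={b2,b6}
  b6: DF=∅

φ for t: defs {b0,b5,b6}
  DF⁺ = {b1,b2,b6}

Answer: ["b1", "b2", "b6"]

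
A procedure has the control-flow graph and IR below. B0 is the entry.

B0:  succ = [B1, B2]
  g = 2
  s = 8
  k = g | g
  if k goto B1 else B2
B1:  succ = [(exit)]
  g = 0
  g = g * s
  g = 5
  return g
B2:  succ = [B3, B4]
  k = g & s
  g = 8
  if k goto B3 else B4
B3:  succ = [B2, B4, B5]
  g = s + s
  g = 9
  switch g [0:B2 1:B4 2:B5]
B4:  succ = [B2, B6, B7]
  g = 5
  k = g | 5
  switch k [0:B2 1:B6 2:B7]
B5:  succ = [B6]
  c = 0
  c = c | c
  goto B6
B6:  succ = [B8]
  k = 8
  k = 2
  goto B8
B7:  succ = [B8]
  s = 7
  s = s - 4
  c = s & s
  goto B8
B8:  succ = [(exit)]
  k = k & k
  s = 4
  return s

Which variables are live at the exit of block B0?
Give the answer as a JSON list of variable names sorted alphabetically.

Per-block:
  B0: {g,k,s} / ∅
  B1: {g} / {s}
  B2: {g,k} / {g,s}
  B3: {g} / {s}
  B4: {g,k} / ∅
  B5: {c} / ∅
  B6: {k} / ∅
  B7: {c,s} / ∅
  B8: {k,s} / {k}

Live sets:
  B0 li=∅ lo={g,s}
  B1 li={s} lo=∅
  B2 li={g,s} lo={s}
  B3 li={s} lo={g,s}
  B4 li={s} lo={g,k,s}
  B5 li=∅ lo=∅
  B6 li=∅ lo={k}
  B7 li={k} lo={k}
  B8 li={k} lo=∅

live-out(B0) = ["g", "s"]

Answer: ["g", "s"]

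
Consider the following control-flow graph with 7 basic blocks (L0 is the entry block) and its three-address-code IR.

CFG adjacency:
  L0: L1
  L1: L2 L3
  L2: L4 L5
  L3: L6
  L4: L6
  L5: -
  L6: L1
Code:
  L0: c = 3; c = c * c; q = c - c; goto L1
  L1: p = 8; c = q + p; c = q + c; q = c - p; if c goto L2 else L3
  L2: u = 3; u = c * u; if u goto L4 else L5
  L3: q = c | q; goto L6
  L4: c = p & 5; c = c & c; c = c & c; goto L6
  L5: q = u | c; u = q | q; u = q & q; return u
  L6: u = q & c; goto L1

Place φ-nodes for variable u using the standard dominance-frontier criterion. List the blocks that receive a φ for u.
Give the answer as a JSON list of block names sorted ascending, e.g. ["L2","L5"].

idom tree: L1←L0 L2←L1 L3←L1 L4←L2 L5←L2 L6←L1
Dom∩ at merges:
  L1: preds {L0,L6}: {L0} ∩ {L0,L1,L6} = {L0}; idom=L0
  L6: preds {L3,L4}: {L0,L1,L3} ∩ {L0,L1,L2,L4} = {L0,L1}; idom=L1

DF walk-up:
  L1←L0: walk · to L0
  L1←L6: walk L6→L1 to L0
  L6←L3: walk L3 to L1
  L6←L4: walk L4→L2 to L1
  L0 → ∅
  L1 → {L1}
  L2 → {L6}
  L3 → {L6}
  L4 → {L6}
  L5 → ∅
  L6 → {L1}

φ for u: defs {L2,L5,L6}
  DF⁺ = {L1,L6}

Answer: ["L1", "L6"]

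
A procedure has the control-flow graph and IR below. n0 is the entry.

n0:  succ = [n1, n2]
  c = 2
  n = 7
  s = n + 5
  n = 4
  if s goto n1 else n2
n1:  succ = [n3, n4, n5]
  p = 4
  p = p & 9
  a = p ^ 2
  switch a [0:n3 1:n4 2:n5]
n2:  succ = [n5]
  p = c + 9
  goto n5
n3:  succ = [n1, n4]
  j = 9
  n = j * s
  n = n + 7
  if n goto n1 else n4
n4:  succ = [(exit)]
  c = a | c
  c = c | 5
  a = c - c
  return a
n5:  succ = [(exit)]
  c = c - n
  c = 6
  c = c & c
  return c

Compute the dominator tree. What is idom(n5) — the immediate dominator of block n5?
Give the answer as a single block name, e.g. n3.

idom tree: n1←n0 n2←n0 n3←n1 n4←n1 n5←n0
Dom at joins:
  n1: preds {n0,n3}: {n0} ∩ {n0,n1,n3} = {n0}; idom=n0
  n4: preds {n1,n3}: {n0,n1} ∩ {n0,n1,n3} = {n0,n1}; idom=n1
  n5: preds {n1,n2}: {n0,n1} ∩ {n0,n2} = {n0}; idom=n0

idom(n5) = n0

Answer: n0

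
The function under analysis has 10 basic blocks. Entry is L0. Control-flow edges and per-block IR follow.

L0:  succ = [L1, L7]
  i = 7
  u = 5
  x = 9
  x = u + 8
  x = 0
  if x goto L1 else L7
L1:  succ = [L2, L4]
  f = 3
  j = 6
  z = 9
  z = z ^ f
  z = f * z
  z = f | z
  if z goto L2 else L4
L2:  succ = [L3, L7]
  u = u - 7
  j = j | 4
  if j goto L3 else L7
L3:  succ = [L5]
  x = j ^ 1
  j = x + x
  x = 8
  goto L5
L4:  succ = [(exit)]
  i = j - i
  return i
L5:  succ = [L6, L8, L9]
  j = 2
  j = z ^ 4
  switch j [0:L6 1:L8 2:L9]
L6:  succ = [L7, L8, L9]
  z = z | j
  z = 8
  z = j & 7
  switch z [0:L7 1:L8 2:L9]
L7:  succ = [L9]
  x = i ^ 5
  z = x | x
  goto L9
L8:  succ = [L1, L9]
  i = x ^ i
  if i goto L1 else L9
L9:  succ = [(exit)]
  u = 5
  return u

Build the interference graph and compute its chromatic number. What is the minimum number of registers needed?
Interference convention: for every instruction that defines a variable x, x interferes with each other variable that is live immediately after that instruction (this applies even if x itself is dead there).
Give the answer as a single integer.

Per-block:
  L0 def {i,u,x} use ∅
  L1 def {f,j,z} use ∅
  L2 def {j,u} use {j,u}
  L3 def {j,x} use {j}
  L4 def {i} use {i,j}
  L5 def {j} use {z}
  L6 def {z} use {j,z}
  L7 def {x,z} use {i}
  L8 def {i} use {i,x}
  L9 def {u} use ∅

Liveness:
  L0: in=∅ out={i,u}
  L1: in={i,u} out={i,j,u,z}
  L2: in={i,j,u,z} out={i,j,u,z}
  L3: in={i,j,u,z} out={i,u,x,z}
  L4: in={i,j} out=∅
  L5: in={i,u,x,z} out={i,j,u,x,z}
  L6: in={i,j,u,x,z} out={i,u,x}
  L7: in={i} out=∅
  L8: in={i,u,x} out={i,u}
  L9: in=∅ out=∅

Interfere edges:
  f: {i,j,u,z}
  i: {f,j,u,x,z}
  j: {f,i,u,x,z}
  u: {f,i,j,x,z}
  x: {i,j,u,z}
  z: {f,i,j,u,x}

Colouring:
  clique {f,i,j,u,z} ⇒ need ≥ 5
  5-colouring: R0={i}  R1={j}  R2={u}  R3={z}  R4={f,x}
  χ = 5

Answer: 5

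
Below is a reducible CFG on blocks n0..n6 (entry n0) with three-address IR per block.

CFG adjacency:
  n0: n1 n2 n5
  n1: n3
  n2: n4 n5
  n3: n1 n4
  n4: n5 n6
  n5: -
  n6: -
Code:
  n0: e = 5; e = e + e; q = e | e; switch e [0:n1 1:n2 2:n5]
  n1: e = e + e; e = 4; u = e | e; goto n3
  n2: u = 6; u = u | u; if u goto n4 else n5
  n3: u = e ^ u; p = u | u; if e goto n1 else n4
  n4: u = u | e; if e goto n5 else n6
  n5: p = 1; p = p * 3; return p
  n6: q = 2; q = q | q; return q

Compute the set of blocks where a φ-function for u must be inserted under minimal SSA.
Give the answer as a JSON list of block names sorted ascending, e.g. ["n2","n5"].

idom tree: n1←n0 n2←n0 n3←n1 n4←n0 n5←n0 n6←n4
Dom at joins:
  n1: preds {n0,n3}: {n0} ∩ {n0,n1,n3} = {n0}; idom=n0
  n4: preds {n2,n3}: {n0,n2} ∩ {n0,n1,n3} = {n0}; idom=n0
  n5: preds {n0,n2,n4}: {n0} ∩ {n0,n2} ∩ {n0,n4} = {n0}; idom=n0

Frontier:
  join n1 pred n0: · stop@n0
  join n1 pred n3: n3→n1 stop@n0
  join n4 pred n2: n2 stop@n0
  join n4 pred n3: n3→n1 stop@n0
  join n5 pred n0: · stop@n0
  join n5 pred n2: n2 stop@n0
  join n5 pred n4: n4 stop@n0
  DF(n0)=∅
  DF(n1)={n1,n4}
  DF(n2)={n4,n5}
  DF(n3)={n1,n4}
  DF(n4)={n5}
  DF(n5)=∅
  DF(n6)=∅

φ for u: defs {n1,n2,n3,n4}
  DF⁺ = {n1,n4,n5}

Answer: ["n1", "n4", "n5"]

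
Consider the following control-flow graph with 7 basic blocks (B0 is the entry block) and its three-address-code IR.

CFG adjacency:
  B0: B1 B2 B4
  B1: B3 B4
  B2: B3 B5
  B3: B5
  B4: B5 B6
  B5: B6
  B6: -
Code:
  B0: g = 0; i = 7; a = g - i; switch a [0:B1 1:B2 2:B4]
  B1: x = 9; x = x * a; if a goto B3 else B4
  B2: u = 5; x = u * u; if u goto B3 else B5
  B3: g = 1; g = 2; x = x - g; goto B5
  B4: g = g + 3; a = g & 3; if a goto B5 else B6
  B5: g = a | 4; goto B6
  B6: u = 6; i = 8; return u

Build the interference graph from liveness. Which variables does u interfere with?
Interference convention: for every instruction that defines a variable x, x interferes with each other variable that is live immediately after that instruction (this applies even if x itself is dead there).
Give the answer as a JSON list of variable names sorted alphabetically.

Answer: ["a", "i", "x"]

Analysis:
Per-block:
  B0: def={a,g,i} ue=∅
  B1: def={x} ue={a}
  B2: def={u,x} ue=∅
  B3: def={g,x} ue={x}
  B4: def={a,g} ue={g}
  B5: def={g} ue={a}
  B6: def={i,u} ue=∅

Live sets:
  B0: in=∅ out={a,g}
  B1: in={a,g} out={a,g,x}
  B2: in={a} out={a,x}
  B3: in={a,x} out={a}
  B4: in={g} out={a}
  B5: in={a} out=∅
  B6: in=∅ out=∅

Conflict graph:
  a↔{g,u,x}
  g↔{a,i,x}
  i↔{g,u}
  u↔{a,i,x}
  x↔{a,g,u}

N(u) = ["a", "i", "x"]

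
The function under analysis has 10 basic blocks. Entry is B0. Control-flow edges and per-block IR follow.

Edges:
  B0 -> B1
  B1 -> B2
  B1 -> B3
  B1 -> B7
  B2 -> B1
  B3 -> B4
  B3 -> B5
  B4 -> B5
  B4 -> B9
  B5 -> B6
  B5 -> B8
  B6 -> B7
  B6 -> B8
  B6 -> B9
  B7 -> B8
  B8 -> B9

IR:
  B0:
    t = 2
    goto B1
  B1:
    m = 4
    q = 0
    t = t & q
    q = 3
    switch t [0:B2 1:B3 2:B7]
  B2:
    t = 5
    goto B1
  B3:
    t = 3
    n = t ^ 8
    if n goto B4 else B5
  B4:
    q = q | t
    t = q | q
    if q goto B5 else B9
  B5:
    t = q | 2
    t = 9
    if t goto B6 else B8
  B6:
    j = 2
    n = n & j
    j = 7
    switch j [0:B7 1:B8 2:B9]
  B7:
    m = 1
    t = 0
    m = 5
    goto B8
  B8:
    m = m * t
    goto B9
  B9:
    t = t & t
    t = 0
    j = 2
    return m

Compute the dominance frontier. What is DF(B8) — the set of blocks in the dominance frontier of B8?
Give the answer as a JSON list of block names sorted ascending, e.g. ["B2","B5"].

idom tree: B1←B0 B2←B1 B3←B1 B4←B3 B5←B3 B6←B5 B7←B1 B8←B1 B9←B1
Dom at joins:
  B1: preds {B0,B2}: {B0} ∩ {B0,B1,B2} = {B0}; idom=B0
  B5: preds {B3,B4}: {B0,B1,B3} ∩ {B0,B1,B3,B4} = {B0,B1,B3}; idom=B3
  B7: preds {B1,B6}: {B0,B1} ∩ {B0,B1,B3,B5,B6} = {B0,B1}; idom=B1
  B8: preds {B5,B6,B7}: {B0,B1,B3,B5} ∩ {B0,B1,B3,B5,B6} ∩ {B0,B1,B7} = {B0,B1}; idom=B1
  B9: preds {B4,B6,B8}: {B0,B1,B3,B4} ∩ {B0,B1,B3,B5,B6} ∩ {B0,B1,B8} = {B0,B1}; idom=B1

Frontier:
  join B1 pred B0: · stop@B0
  join B1 pred B2: B2→B1 stop@B0
  join B5 pred B3: · stop@B3
  join B5 pred B4: B4 stop@B3
  join B7 pred B1: · stop@B1
  join B7 pred B6: B6→B5→B3 stop@B1
  join B8 pred B5: B5→B3 stop@B1
  join B8 pred B6: B6→B5→B3 stop@B1
  join B8 pred B7: B7 stop@B1
  join B9 pred B4: B4→B3 stop@B1
  join B9 pred B6: B6→B5→B3 stop@B1
  join B9 pred B8: B8 stop@B1
  B0 → ∅
  B1 → {B1}
  B2 → {B1}
  B3 → {B7,B8,B9}
  B4 → {B5,B9}
  B5 → {B7,B8,B9}
  B6 → {B7,B8,B9}
  B7 → {B8}
  B8 → {B9}
  B9 → ∅

DF(B8) = ["B9"]

Answer: ["B9"]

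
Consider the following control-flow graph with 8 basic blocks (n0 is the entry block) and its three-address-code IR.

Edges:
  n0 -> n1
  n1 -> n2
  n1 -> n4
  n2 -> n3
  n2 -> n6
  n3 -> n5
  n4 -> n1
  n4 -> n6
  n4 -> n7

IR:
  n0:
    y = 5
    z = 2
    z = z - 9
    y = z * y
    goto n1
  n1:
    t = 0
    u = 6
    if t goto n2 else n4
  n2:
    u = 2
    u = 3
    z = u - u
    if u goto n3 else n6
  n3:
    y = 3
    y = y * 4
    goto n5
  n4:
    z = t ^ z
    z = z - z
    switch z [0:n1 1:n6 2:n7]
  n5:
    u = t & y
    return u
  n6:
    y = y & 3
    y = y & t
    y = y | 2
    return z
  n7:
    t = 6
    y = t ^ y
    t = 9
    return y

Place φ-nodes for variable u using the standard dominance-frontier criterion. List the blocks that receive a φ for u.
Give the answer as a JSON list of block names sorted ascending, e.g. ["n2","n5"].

Answer: ["n1", "n6"]

Working:
idom tree: n1←n0 n2←n1 n3←n2 n4←n1 n5←n3 n6←n1 n7←n4
Dom∩ at merges:
  n1: preds {n0,n4}: {n0} ∩ {n0,n1,n4} = {n0}; idom=n0
  n6: preds {n2,n4}: {n0,n1,n2} ∩ {n0,n1,n4} = {n0,n1}; idom=n1

Frontier:
  join n1 pred n0: · stop@n0
  join n1 pred n4: n4→n1 stop@n0
  join n6 pred n2: n2 stop@n1
  join n6 pred n4: n4 stop@n1
  n0: DF=∅
  n1: DF={n1}
  n2: DF={n6}
  n3: DF=∅
  n4: DF={n1,n6}
  n5: DF=∅
  n6: DF=∅
  n7: DF=∅

φ for u: defs {n1,n2,n5}
  DF⁺ = {n1,n6}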